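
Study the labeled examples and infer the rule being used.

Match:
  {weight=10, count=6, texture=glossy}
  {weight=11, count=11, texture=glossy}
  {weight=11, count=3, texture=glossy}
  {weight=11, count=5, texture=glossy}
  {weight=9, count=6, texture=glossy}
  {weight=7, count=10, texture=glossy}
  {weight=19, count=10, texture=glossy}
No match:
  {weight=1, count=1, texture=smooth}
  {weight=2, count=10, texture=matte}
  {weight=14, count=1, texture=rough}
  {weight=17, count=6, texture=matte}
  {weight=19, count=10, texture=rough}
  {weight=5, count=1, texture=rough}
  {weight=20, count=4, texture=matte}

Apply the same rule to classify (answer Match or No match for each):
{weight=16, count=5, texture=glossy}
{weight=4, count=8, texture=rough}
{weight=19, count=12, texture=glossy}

Match, No match, Match

All 'Match' examples share one property — texture is glossy — and every 'No match' example lacks it.
{weight=16, count=5, texture=glossy}: Match (texture is glossy).
{weight=4, count=8, texture=rough}: No match (texture is rough).
{weight=19, count=12, texture=glossy}: Match (texture is glossy).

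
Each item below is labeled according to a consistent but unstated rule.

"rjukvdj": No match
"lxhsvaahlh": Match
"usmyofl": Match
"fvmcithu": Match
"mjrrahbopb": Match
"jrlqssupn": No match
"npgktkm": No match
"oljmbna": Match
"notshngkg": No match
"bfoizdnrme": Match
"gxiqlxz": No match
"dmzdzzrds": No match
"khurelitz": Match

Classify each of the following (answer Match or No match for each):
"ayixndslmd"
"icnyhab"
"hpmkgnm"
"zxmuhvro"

The common property of the 'Match' items is: has ≥ 2 vowels. No 'No match' item has it.

Match, Match, No match, Match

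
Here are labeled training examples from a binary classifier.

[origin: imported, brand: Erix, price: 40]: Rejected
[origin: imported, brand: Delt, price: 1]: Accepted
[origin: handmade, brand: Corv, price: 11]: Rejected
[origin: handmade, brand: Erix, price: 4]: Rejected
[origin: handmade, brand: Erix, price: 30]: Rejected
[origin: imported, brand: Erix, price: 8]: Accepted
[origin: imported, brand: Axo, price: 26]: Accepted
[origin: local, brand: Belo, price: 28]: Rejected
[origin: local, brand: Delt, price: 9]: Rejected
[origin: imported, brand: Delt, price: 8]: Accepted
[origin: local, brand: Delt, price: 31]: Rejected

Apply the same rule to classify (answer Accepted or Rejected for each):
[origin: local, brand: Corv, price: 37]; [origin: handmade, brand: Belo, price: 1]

Rejected, Rejected

The rule appears to be: origin is imported AND price ≤ 26.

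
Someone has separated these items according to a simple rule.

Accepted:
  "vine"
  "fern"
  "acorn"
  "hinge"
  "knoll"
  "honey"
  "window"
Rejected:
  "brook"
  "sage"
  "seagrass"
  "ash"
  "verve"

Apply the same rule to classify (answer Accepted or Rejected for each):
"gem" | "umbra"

Rejected, Rejected

The simplest hypothesis consistent with all the labels is: contains 'n'.
"gem": Rejected (no 'n'). "umbra": Rejected (no 'n').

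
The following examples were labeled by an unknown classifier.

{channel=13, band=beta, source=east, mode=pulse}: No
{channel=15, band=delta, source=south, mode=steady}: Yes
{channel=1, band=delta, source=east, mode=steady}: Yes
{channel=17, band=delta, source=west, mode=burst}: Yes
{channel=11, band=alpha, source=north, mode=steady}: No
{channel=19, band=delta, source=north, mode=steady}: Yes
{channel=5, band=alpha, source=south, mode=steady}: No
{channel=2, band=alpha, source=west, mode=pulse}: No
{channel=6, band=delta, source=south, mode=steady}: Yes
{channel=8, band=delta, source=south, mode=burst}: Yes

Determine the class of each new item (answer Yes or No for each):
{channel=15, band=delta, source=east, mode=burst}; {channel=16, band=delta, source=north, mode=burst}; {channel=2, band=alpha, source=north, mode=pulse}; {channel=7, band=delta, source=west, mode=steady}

Yes, Yes, No, Yes

Checking candidate rules against both groups, what survives is: band is delta.
Yes: {channel=15, band=delta, source=east, mode=burst}, since band is delta.
Yes: {channel=16, band=delta, source=north, mode=burst}, since band is delta.
No: {channel=2, band=alpha, source=north, mode=pulse}, since band is alpha.
Yes: {channel=7, band=delta, source=west, mode=steady}, since band is delta.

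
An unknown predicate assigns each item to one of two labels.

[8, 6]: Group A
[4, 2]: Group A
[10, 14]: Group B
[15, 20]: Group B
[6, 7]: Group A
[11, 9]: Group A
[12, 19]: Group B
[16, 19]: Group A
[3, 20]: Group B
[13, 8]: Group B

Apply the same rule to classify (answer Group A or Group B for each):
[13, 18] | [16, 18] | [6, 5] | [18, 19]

Group B, Group A, Group A, Group A

The simplest hypothesis consistent with all the labels is: |first − second| ≤ 3.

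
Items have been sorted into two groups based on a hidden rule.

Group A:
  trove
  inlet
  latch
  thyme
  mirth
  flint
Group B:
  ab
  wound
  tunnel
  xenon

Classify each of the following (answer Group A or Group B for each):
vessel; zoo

Group B, Group B

Every 'Group A' example satisfies: odd length AND contains 't'. None of the 'Group B' examples do.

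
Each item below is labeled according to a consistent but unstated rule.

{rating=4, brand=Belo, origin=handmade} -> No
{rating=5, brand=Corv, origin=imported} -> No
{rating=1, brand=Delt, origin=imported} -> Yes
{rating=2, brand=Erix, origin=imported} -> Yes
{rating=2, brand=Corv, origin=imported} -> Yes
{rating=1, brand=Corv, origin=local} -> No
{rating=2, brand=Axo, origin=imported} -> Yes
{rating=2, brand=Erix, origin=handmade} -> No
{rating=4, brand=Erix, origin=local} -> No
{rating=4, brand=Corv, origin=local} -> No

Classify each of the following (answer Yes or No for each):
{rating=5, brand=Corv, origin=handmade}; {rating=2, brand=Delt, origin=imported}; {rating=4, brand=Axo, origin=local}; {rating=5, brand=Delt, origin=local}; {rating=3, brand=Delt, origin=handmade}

Every 'Yes' example satisfies: origin is imported AND rating ≤ 2. None of the 'No' examples do.
No: {rating=5, brand=Corv, origin=handmade}, since origin is handmade, rating = 5.
Yes: {rating=2, brand=Delt, origin=imported}, since origin is imported, rating = 2.
No: {rating=4, brand=Axo, origin=local}, since origin is local, rating = 4.
No: {rating=5, brand=Delt, origin=local}, since origin is local, rating = 5.
No: {rating=3, brand=Delt, origin=handmade}, since origin is handmade, rating = 3.

No, Yes, No, No, No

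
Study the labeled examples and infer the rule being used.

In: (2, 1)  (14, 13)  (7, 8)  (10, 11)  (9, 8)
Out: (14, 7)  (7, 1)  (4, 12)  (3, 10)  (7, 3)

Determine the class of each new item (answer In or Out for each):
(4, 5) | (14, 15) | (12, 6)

In, In, Out

The simplest hypothesis consistent with all the labels is: |first − second| ≤ 1.
(4, 5): In (|4−5| = 1).
(14, 15): In (|14−15| = 1).
(12, 6): Out (|12−6| = 6).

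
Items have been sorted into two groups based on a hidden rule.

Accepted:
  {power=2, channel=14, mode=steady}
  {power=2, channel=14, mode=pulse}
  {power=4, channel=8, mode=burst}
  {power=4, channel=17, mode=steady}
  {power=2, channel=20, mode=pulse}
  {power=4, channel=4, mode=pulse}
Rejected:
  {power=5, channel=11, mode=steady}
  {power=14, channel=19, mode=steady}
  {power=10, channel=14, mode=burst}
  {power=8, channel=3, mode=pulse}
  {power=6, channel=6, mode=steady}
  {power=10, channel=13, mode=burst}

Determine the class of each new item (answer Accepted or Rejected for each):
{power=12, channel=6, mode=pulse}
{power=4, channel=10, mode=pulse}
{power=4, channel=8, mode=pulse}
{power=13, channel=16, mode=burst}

Rejected, Accepted, Accepted, Rejected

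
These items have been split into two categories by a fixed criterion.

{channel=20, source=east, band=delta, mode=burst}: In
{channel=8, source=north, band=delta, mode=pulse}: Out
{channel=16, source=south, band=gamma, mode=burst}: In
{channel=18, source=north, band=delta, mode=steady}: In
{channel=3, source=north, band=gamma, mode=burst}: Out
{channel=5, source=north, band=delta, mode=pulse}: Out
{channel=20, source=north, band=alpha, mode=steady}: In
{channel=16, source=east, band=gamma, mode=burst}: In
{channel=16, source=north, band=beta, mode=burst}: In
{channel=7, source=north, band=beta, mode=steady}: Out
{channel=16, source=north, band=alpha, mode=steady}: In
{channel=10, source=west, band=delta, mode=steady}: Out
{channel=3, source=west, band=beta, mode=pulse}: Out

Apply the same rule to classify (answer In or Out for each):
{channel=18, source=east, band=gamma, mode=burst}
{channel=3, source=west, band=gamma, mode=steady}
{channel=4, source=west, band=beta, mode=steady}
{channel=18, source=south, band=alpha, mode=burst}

In, Out, Out, In

Rule: channel ≥ 16. This holds for each 'In' example and fails for each 'Out' one.
In: {channel=18, source=east, band=gamma, mode=burst}, since channel = 18.
Out: {channel=3, source=west, band=gamma, mode=steady}, since channel = 3.
Out: {channel=4, source=west, band=beta, mode=steady}, since channel = 4.
In: {channel=18, source=south, band=alpha, mode=burst}, since channel = 18.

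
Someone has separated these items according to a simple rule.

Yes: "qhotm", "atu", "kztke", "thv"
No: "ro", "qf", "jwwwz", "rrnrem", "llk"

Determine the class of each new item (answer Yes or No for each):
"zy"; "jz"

No, No

The pattern is that an item is 'Yes' exactly when: contains 't'.
No: "zy", since no 't'.
No: "jz", since no 't'.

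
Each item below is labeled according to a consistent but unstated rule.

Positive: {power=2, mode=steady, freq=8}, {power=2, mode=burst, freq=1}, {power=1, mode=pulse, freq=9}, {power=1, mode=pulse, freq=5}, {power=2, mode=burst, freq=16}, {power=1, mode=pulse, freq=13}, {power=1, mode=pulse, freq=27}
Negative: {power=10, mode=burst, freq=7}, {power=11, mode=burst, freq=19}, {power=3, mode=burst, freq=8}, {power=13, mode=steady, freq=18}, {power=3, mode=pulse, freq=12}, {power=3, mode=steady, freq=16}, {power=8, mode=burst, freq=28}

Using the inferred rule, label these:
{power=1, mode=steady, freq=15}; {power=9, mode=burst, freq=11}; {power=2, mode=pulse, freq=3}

Rule: power ≤ 2. This holds for each 'Positive' example and fails for each 'Negative' one.
{power=1, mode=steady, freq=15}: Positive (power = 1).
{power=9, mode=burst, freq=11}: Negative (power = 9).
{power=2, mode=pulse, freq=3}: Positive (power = 2).

Positive, Negative, Positive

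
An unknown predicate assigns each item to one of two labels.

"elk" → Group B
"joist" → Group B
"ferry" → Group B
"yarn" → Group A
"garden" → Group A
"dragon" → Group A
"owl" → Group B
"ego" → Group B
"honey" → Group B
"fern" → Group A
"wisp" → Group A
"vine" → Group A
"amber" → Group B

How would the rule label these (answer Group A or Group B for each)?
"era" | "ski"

The common property of the 'Group A' items is: even length. No 'Group B' item has it.

Group B, Group B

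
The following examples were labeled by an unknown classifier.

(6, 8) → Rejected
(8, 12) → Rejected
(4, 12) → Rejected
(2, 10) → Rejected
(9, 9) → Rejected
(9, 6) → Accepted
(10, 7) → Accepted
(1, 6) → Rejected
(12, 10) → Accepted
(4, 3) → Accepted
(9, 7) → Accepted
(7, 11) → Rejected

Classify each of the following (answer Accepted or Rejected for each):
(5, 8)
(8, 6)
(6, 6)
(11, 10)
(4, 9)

Rejected, Accepted, Rejected, Accepted, Rejected

Rule: first > second. This holds for each 'Accepted' example and fails for each 'Rejected' one.
(5, 8) — 5 < 8, hence Rejected. (8, 6) — 8 > 6, hence Accepted. (6, 6) — 6 = 6, hence Rejected. (11, 10) — 11 > 10, hence Accepted. (4, 9) — 4 < 9, hence Rejected.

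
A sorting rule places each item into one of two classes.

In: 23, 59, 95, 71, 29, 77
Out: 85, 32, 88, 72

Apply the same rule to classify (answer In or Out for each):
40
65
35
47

Out, In, In, In

Comparing the two groups points to one rule — ≡ 5 (mod 6).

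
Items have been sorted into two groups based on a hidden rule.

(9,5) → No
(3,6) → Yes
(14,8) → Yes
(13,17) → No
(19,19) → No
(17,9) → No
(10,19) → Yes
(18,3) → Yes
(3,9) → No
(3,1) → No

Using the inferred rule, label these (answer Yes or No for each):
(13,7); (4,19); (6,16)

No, Yes, Yes

The distinguishing property — product is even — holds for all the 'Yes' cases and none of the 'No' cases.
(13,7): No (13·7 = 91).
(4,19): Yes (4·19 = 76).
(6,16): Yes (6·16 = 96).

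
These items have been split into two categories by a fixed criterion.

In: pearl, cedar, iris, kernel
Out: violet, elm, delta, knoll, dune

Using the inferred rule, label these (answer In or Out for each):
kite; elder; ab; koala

Out, In, Out, Out

The rule appears to be: contains 'r'.
Out: kite, since no 'r'. In: elder, since has 'r'. Out: ab, since no 'r'. Out: koala, since no 'r'.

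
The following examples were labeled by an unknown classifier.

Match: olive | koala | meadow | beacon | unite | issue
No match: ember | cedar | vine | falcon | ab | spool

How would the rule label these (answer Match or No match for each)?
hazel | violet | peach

No match, Match, No match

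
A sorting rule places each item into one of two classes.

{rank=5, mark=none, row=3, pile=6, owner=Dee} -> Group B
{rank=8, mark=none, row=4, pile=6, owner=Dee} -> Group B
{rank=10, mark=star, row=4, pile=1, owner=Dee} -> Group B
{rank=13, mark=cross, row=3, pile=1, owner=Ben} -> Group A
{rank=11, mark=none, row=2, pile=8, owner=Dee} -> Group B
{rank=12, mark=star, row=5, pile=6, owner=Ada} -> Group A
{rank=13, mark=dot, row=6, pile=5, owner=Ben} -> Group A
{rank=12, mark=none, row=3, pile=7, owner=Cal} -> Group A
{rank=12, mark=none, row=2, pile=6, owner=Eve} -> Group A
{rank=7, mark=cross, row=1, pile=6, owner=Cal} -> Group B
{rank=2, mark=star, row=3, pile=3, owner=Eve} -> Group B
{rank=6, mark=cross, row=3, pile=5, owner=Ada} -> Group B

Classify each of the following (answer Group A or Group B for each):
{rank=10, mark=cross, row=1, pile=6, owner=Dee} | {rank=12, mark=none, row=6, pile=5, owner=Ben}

The classifier is using: rank ≥ 12.

Group B, Group A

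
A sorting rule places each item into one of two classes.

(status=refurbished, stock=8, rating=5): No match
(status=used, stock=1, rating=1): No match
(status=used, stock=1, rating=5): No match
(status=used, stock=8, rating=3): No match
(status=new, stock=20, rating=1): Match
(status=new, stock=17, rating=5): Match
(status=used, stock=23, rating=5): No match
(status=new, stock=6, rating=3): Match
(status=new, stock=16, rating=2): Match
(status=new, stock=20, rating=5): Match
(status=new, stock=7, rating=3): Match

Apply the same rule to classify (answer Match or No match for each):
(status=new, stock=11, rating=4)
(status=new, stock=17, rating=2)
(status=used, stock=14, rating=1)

All 'Match' examples share one property — status is new — and every 'No match' example lacks it.
Match: (status=new, stock=11, rating=4), since status is new. Match: (status=new, stock=17, rating=2), since status is new. No match: (status=used, stock=14, rating=1), since status is used.

Match, Match, No match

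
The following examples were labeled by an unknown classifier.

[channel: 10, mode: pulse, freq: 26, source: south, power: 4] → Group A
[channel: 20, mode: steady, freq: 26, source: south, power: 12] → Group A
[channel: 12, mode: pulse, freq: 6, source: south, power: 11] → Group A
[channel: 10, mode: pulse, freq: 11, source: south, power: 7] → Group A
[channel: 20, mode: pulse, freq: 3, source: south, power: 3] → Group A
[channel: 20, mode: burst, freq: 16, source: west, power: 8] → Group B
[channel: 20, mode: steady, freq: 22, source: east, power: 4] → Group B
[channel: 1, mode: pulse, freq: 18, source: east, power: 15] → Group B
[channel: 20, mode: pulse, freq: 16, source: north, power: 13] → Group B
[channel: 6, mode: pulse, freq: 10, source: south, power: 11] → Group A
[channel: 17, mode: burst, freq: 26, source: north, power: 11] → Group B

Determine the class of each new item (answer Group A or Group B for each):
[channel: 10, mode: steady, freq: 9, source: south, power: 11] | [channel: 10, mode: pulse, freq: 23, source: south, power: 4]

Group A, Group A

Comparing the two groups points to one rule — source is south.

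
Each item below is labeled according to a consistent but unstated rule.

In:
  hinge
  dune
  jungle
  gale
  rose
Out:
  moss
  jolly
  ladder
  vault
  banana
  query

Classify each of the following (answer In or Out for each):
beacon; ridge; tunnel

Out, In, Out

Checking candidate rules against both groups, what survives is: ends with 'e'.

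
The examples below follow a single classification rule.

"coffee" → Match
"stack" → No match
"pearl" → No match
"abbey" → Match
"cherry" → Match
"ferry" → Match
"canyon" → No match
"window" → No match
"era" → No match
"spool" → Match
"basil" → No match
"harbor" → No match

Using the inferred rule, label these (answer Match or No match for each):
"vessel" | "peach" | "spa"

Match, No match, No match

The distinguishing property — has a double letter — holds for all the 'Match' cases and none of the 'No match' cases.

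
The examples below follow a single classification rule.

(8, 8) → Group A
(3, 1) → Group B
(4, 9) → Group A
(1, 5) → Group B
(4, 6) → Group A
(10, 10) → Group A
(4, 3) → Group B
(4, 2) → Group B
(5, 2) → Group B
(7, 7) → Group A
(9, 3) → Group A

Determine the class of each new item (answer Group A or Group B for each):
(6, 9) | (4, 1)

A rule that fits every label: sum ≥ 10 — true of each 'Group A' example, false of each 'Group B' one.
(6, 9): Group A (6+9 = 15). (4, 1): Group B (4+1 = 5).

Group A, Group B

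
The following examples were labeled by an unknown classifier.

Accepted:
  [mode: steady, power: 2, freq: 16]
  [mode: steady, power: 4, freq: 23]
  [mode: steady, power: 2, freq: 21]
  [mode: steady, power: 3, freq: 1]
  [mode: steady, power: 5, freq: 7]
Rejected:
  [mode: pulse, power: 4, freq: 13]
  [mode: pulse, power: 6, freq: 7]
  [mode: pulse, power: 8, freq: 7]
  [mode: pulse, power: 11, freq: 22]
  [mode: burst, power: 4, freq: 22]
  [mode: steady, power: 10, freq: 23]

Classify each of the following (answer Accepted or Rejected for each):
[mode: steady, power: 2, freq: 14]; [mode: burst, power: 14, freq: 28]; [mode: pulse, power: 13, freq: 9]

Accepted, Rejected, Rejected

The common property of the 'Accepted' items is: mode is steady AND power ≤ 5. No 'Rejected' item has it.
[mode: steady, power: 2, freq: 14]: mode is steady, power = 2, passes → Accepted. [mode: burst, power: 14, freq: 28]: mode is burst, power = 14, lacks this property → Rejected. [mode: pulse, power: 13, freq: 9]: mode is pulse, power = 13, lacks this property → Rejected.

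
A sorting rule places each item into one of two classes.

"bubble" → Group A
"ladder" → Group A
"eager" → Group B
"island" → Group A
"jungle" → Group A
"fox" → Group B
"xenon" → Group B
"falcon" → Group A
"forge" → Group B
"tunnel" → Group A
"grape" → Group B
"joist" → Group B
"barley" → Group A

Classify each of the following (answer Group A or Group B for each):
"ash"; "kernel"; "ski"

A rule that fits every label: even length — true of each 'Group A' example, false of each 'Group B' one.
"ash" → length 3 → Group B. "kernel" → length 6 → Group A. "ski" → length 3 → Group B.

Group B, Group A, Group B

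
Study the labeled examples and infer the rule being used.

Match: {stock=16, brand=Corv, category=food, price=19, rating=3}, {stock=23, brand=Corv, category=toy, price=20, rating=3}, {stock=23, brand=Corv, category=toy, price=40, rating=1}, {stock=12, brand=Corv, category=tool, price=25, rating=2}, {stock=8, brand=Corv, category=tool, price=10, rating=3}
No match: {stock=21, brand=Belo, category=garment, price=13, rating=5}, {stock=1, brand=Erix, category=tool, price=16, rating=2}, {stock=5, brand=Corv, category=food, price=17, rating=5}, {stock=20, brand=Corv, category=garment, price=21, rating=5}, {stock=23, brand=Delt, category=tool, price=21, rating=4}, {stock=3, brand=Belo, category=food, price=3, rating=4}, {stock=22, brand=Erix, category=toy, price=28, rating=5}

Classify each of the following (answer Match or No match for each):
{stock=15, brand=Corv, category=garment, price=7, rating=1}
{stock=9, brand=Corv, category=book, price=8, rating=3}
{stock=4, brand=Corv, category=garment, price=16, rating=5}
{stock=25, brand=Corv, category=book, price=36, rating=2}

Match, Match, No match, Match

The rule appears to be: brand is Corv AND rating ≤ 3.
{stock=15, brand=Corv, category=garment, price=7, rating=1}: brand is Corv, rating = 1 — qualifies, so Match. {stock=9, brand=Corv, category=book, price=8, rating=3}: brand is Corv, rating = 3 — qualifies, so Match. {stock=4, brand=Corv, category=garment, price=16, rating=5}: brand is Corv, rating = 5 — lacks this property, so No match. {stock=25, brand=Corv, category=book, price=36, rating=2}: brand is Corv, rating = 2 — qualifies, so Match.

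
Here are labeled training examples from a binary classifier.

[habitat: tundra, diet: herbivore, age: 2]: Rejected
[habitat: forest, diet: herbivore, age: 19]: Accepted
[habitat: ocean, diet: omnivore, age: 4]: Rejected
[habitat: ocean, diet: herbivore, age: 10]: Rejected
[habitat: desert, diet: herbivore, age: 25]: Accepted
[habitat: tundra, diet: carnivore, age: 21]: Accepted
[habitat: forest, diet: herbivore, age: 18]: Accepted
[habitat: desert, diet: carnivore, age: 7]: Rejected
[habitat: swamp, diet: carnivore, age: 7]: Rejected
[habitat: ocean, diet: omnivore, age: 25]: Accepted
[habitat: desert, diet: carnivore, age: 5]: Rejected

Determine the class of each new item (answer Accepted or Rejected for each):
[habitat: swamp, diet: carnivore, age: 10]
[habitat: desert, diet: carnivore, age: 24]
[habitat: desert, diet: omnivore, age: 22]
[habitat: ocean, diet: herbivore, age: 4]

Rejected, Accepted, Accepted, Rejected

The rule appears to be: age ≥ 18.
[habitat: swamp, diet: carnivore, age: 10] — age = 10, hence Rejected. [habitat: desert, diet: carnivore, age: 24] — age = 24, hence Accepted. [habitat: desert, diet: omnivore, age: 22] — age = 22, hence Accepted. [habitat: ocean, diet: herbivore, age: 4] — age = 4, hence Rejected.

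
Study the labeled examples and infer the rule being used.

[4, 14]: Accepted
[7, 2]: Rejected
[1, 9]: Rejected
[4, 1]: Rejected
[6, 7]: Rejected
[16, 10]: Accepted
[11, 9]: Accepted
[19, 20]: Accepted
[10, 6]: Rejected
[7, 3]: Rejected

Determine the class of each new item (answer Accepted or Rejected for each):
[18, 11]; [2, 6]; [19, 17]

Accepted, Rejected, Accepted

Rule: sum ≥ 18. This holds for each 'Accepted' example and fails for each 'Rejected' one.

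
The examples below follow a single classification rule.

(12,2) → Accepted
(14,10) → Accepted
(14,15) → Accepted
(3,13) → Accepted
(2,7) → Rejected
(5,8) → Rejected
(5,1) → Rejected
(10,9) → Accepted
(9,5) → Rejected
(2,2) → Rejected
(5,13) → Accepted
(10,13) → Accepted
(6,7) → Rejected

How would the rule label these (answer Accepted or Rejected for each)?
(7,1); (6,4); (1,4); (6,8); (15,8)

Rejected, Rejected, Rejected, Rejected, Accepted

The classifier is using: max ≥ 10.
(7,1) — max 7, hence Rejected. (6,4) — max 6, hence Rejected. (1,4) — max 4, hence Rejected. (6,8) — max 8, hence Rejected. (15,8) — max 15, hence Accepted.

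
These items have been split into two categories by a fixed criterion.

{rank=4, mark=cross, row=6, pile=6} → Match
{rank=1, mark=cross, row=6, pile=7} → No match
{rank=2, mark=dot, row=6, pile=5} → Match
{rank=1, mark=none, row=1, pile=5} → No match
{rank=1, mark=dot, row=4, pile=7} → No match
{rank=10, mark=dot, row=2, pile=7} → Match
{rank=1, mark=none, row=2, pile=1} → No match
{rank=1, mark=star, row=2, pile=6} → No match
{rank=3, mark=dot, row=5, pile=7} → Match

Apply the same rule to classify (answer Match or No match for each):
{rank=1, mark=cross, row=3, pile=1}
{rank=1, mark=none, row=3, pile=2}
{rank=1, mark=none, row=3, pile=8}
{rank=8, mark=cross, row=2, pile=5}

The distinguishing property — rank ≥ 2 — holds for all the 'Match' cases and none of the 'No match' cases.
No match: {rank=1, mark=cross, row=3, pile=1}, since rank = 1. No match: {rank=1, mark=none, row=3, pile=2}, since rank = 1. No match: {rank=1, mark=none, row=3, pile=8}, since rank = 1. Match: {rank=8, mark=cross, row=2, pile=5}, since rank = 8.

No match, No match, No match, Match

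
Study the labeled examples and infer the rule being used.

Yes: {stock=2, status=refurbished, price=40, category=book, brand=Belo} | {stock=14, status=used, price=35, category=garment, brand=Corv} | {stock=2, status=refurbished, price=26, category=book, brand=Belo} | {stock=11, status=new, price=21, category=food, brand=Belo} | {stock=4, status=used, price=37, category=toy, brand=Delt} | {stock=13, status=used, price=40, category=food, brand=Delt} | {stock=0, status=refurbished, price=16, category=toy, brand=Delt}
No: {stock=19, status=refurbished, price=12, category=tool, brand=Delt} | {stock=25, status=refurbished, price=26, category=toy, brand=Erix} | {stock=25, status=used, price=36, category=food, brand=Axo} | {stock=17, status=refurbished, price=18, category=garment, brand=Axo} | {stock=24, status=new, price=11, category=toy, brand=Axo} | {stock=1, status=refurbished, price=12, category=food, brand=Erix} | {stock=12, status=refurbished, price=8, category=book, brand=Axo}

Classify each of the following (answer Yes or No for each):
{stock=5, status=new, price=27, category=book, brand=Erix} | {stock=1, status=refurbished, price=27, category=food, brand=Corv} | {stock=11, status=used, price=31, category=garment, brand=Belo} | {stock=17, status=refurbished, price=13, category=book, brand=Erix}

The classifier is using: price ≥ 16 AND stock ≤ 14.
{stock=5, status=new, price=27, category=book, brand=Erix}: price = 27, stock = 5, qualifies → Yes.
{stock=1, status=refurbished, price=27, category=food, brand=Corv}: price = 27, stock = 1, qualifies → Yes.
{stock=11, status=used, price=31, category=garment, brand=Belo}: price = 31, stock = 11, qualifies → Yes.
{stock=17, status=refurbished, price=13, category=book, brand=Erix}: price = 13, stock = 17, fails the rule → No.

Yes, Yes, Yes, No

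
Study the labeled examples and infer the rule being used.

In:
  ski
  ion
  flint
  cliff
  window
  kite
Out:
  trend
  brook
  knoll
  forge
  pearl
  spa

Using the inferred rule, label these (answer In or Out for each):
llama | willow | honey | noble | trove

The pattern is that an item is 'In' exactly when: contains 'i'.
llama: Out (no 'i').
willow: In (has 'i').
honey: Out (no 'i').
noble: Out (no 'i').
trove: Out (no 'i').

Out, In, Out, Out, Out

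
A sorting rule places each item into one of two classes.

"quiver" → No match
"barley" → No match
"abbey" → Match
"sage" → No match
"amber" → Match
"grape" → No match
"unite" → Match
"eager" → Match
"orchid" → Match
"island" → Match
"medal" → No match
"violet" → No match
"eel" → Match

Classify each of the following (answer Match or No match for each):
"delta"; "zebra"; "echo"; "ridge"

No match, No match, Match, No match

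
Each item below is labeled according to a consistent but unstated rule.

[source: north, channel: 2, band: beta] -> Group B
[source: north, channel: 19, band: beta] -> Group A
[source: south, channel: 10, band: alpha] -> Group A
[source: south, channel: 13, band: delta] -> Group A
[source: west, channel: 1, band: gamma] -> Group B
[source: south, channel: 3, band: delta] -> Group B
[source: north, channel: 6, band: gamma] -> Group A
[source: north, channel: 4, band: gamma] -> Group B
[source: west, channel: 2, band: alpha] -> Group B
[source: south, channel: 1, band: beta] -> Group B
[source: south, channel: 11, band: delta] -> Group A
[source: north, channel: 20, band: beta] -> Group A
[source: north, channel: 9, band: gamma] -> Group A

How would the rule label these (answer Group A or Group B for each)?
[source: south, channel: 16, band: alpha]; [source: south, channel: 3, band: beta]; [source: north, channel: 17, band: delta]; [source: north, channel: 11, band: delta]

Group A, Group B, Group A, Group A

The pattern is that an item is 'Group A' exactly when: channel ≥ 6.
[source: south, channel: 16, band: alpha] → channel = 16 → Group A. [source: south, channel: 3, band: beta] → channel = 3 → Group B. [source: north, channel: 17, band: delta] → channel = 17 → Group A. [source: north, channel: 11, band: delta] → channel = 11 → Group A.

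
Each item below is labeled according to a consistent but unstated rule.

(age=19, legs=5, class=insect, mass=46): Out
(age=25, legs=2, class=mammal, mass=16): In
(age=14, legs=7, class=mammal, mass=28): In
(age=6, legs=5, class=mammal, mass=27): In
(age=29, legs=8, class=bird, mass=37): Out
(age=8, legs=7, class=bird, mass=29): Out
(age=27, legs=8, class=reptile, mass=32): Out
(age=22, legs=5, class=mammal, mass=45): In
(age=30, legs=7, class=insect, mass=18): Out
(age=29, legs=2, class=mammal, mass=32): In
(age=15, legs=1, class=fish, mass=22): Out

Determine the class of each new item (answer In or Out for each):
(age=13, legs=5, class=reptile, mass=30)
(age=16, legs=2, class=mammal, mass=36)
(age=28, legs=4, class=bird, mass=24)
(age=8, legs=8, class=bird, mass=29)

Out, In, Out, Out

All 'In' examples share one property — class is mammal — and every 'Out' example lacks it.
(age=13, legs=5, class=reptile, mass=30): Out (class is reptile). (age=16, legs=2, class=mammal, mass=36): In (class is mammal). (age=28, legs=4, class=bird, mass=24): Out (class is bird). (age=8, legs=8, class=bird, mass=29): Out (class is bird).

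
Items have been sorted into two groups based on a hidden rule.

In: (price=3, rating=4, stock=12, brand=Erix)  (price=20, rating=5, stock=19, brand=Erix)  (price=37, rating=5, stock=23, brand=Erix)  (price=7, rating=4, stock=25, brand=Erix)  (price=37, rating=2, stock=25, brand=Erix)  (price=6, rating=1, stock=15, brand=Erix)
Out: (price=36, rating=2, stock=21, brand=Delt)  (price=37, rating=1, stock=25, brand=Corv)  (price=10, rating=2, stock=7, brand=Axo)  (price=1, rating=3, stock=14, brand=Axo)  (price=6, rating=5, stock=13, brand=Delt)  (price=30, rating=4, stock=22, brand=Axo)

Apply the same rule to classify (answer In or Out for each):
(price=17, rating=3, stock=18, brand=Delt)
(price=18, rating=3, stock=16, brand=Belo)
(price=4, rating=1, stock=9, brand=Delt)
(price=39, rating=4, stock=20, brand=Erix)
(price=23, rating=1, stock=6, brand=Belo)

Out, Out, Out, In, Out

The rule appears to be: brand is Erix.
(price=17, rating=3, stock=18, brand=Delt): brand is Delt — does not fit, so Out.
(price=18, rating=3, stock=16, brand=Belo): brand is Belo — does not fit, so Out.
(price=4, rating=1, stock=9, brand=Delt): brand is Delt — does not fit, so Out.
(price=39, rating=4, stock=20, brand=Erix): brand is Erix — checks out, so In.
(price=23, rating=1, stock=6, brand=Belo): brand is Belo — does not fit, so Out.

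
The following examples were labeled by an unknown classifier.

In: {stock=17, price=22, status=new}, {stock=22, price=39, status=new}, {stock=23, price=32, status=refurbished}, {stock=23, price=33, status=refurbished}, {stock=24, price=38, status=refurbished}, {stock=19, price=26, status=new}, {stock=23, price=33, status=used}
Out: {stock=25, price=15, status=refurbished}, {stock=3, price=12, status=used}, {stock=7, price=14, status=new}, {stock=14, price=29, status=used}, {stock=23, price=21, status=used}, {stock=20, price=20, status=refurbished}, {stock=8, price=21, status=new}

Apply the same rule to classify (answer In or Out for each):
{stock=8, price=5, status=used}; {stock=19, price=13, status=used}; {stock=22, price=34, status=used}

'In' ⟺ price ≥ 22 AND stock ≥ 17.
{stock=8, price=5, status=used}: price = 5, stock = 8 — doesn't match, so Out.
{stock=19, price=13, status=used}: price = 13, stock = 19 — doesn't match, so Out.
{stock=22, price=34, status=used}: price = 34, stock = 22 — has this property, so In.

Out, Out, In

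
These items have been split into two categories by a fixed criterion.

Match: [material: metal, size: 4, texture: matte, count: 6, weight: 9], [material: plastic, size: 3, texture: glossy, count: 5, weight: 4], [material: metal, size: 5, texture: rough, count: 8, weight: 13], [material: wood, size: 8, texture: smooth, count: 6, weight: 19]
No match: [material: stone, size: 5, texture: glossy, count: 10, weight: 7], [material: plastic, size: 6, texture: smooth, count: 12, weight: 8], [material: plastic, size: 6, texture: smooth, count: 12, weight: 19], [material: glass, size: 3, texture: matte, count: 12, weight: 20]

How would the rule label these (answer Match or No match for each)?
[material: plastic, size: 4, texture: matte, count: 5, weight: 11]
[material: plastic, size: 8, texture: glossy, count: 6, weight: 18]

Every 'Match' example satisfies: count ≤ 8. None of the 'No match' examples do.

Match, Match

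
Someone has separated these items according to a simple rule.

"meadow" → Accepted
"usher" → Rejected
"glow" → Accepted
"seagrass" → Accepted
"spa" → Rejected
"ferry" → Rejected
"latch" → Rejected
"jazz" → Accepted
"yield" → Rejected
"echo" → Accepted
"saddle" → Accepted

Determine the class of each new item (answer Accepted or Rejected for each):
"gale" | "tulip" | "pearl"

Accepted, Rejected, Rejected

Rule: even length. This holds for each 'Accepted' example and fails for each 'Rejected' one.
"gale": length 4 — has this property, so Accepted. "tulip": length 5 — doesn't match, so Rejected. "pearl": length 5 — doesn't match, so Rejected.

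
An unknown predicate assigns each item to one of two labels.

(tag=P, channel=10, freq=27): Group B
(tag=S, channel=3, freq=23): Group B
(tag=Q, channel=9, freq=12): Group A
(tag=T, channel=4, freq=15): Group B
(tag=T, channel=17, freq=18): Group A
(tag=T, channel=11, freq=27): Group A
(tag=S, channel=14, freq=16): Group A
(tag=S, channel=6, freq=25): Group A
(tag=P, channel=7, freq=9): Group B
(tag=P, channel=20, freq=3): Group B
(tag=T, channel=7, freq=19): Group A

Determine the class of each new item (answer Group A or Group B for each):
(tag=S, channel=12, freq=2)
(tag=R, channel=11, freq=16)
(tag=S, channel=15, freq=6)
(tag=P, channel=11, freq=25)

Group A, Group A, Group A, Group B

A rule that fits every label: tag is not P AND channel ≥ 6 — true of each 'Group A' example, false of each 'Group B' one.
(tag=S, channel=12, freq=2): tag is S, channel = 12 — checks out, so Group A.
(tag=R, channel=11, freq=16): tag is R, channel = 11 — checks out, so Group A.
(tag=S, channel=15, freq=6): tag is S, channel = 15 — checks out, so Group A.
(tag=P, channel=11, freq=25): tag is P, channel = 11 — does not pass, so Group B.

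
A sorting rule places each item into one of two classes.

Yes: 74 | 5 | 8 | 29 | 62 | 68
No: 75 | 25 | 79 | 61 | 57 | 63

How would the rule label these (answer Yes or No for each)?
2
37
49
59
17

All 'Yes' examples share one property — ≡ 2 (mod 3) — and every 'No' example lacks it.
2 → 2 mod 3 = 2 → Yes. 37 → 37 mod 3 = 1 → No. 49 → 49 mod 3 = 1 → No. 59 → 59 mod 3 = 2 → Yes. 17 → 17 mod 3 = 2 → Yes.

Yes, No, No, Yes, Yes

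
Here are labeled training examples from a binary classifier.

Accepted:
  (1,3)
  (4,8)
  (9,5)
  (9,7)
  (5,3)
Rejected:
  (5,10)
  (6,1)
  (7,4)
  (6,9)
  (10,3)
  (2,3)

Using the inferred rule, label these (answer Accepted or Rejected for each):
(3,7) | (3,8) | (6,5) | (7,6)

Comparing the two groups points to one rule — sum is even.
(3,7): 3+7 = 10, passes → Accepted.
(3,8): 3+8 = 11, does not fit → Rejected.
(6,5): 6+5 = 11, does not fit → Rejected.
(7,6): 7+6 = 13, does not fit → Rejected.

Accepted, Rejected, Rejected, Rejected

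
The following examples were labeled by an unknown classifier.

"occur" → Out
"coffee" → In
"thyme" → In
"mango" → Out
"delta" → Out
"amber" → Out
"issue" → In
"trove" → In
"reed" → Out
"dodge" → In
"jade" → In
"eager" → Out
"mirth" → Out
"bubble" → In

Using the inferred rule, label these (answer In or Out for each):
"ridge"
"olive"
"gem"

In, In, Out

A rule that fits every label: ends with 'e' — true of each 'In' example, false of each 'Out' one.
"ridge" → ends with 'e' → In.
"olive" → ends with 'e' → In.
"gem" → ends with 'm' → Out.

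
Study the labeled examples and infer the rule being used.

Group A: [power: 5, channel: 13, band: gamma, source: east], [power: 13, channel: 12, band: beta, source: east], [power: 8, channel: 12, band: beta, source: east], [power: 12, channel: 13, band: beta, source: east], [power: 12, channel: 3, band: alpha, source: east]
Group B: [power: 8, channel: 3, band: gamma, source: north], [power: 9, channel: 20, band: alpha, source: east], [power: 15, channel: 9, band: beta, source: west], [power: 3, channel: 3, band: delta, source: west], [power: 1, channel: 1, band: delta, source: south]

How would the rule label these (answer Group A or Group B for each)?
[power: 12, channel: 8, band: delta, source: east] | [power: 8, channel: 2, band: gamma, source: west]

Group A, Group B

The classifier is using: source is east AND channel ≤ 13.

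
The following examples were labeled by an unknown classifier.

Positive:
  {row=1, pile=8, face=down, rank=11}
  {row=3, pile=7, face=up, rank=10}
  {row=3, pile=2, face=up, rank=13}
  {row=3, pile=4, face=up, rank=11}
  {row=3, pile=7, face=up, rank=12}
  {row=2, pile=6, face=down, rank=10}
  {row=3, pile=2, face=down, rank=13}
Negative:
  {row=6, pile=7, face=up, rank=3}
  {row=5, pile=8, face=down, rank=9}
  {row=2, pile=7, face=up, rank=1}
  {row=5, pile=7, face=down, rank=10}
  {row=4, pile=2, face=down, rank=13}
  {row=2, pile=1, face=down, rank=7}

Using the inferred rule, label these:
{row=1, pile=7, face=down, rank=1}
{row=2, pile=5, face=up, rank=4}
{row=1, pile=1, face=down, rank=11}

Negative, Negative, Positive

The simplest hypothesis consistent with all the labels is: rank ≥ 9 AND row ≤ 3.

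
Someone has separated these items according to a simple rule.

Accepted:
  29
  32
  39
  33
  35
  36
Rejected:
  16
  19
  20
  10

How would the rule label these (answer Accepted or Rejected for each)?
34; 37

The simplest hypothesis consistent with all the labels is: at least 29.
34: 34 ≥ 29, passes → Accepted.
37: 37 ≥ 29, passes → Accepted.

Accepted, Accepted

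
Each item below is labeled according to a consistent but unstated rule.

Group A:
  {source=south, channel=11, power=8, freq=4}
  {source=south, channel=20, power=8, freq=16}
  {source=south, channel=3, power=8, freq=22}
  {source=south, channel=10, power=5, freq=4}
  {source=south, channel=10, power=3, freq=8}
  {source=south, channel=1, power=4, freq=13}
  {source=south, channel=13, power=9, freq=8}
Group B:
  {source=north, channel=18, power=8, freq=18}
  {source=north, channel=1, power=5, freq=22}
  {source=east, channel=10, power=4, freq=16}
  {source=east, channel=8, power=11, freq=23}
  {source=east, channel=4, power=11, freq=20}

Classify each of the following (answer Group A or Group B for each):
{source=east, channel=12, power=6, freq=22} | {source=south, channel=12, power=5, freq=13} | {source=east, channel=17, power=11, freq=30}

Group B, Group A, Group B

Rule: source is south. This holds for each 'Group A' example and fails for each 'Group B' one.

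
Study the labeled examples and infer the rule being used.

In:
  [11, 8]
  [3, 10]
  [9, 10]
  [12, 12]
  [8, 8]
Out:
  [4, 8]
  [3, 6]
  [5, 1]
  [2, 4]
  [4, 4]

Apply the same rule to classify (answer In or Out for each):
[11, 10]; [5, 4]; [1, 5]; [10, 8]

In, Out, Out, In

Rule: sum ≥ 13. This holds for each 'In' example and fails for each 'Out' one.
In: [11, 10], since 11+10 = 21.
Out: [5, 4], since 5+4 = 9.
Out: [1, 5], since 1+5 = 6.
In: [10, 8], since 10+8 = 18.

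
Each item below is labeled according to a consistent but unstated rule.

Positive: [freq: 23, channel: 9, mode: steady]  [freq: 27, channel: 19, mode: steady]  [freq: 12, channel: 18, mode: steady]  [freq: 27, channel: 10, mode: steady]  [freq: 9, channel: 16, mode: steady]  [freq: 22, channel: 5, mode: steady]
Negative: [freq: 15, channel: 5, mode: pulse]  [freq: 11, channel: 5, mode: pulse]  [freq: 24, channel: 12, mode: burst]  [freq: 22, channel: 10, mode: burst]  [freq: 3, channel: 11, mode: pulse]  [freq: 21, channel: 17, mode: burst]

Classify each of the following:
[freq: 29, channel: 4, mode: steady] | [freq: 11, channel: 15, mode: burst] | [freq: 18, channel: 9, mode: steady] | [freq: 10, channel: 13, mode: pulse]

Every 'Positive' example satisfies: mode is steady. None of the 'Negative' examples do.
[freq: 29, channel: 4, mode: steady]: mode is steady — has this property, so Positive.
[freq: 11, channel: 15, mode: burst]: mode is burst — doesn't qualify, so Negative.
[freq: 18, channel: 9, mode: steady]: mode is steady — has this property, so Positive.
[freq: 10, channel: 13, mode: pulse]: mode is pulse — doesn't qualify, so Negative.

Positive, Negative, Positive, Negative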